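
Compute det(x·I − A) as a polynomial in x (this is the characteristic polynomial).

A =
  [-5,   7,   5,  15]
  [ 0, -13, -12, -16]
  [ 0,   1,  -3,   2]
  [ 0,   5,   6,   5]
x^4 + 16*x^3 + 94*x^2 + 240*x + 225

Expanding det(x·I − A) (e.g. by cofactor expansion or by noting that A is similar to its Jordan form J, which has the same characteristic polynomial as A) gives
  χ_A(x) = x^4 + 16*x^3 + 94*x^2 + 240*x + 225
which factors as (x + 3)^2*(x + 5)^2. The eigenvalues (with algebraic multiplicities) are λ = -5 with multiplicity 2, λ = -3 with multiplicity 2.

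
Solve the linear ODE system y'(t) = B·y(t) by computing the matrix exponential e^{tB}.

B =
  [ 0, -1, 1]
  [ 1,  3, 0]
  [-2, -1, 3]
e^{tB} =
  [t^2*exp(2*t)/2 - 2*t*exp(2*t) + exp(2*t), -t*exp(2*t), -t^2*exp(2*t)/2 + t*exp(2*t)]
  [-t^2*exp(2*t)/2 + t*exp(2*t), t*exp(2*t) + exp(2*t), t^2*exp(2*t)/2]
  [t^2*exp(2*t)/2 - 2*t*exp(2*t), -t*exp(2*t), -t^2*exp(2*t)/2 + t*exp(2*t) + exp(2*t)]

Strategy: write B = P · J · P⁻¹ where J is a Jordan canonical form, so e^{tB} = P · e^{tJ} · P⁻¹, and e^{tJ} can be computed block-by-block.

B has Jordan form
J =
  [2, 1, 0]
  [0, 2, 1]
  [0, 0, 2]
(up to reordering of blocks).

Per-block formulas:
  For a 3×3 Jordan block J_3(2): exp(t · J_3(2)) = e^(2t)·(I + t·N + (t^2/2)·N^2), where N is the 3×3 nilpotent shift.

After assembling e^{tJ} and conjugating by P, we get:

e^{tB} =
  [t^2*exp(2*t)/2 - 2*t*exp(2*t) + exp(2*t), -t*exp(2*t), -t^2*exp(2*t)/2 + t*exp(2*t)]
  [-t^2*exp(2*t)/2 + t*exp(2*t), t*exp(2*t) + exp(2*t), t^2*exp(2*t)/2]
  [t^2*exp(2*t)/2 - 2*t*exp(2*t), -t*exp(2*t), -t^2*exp(2*t)/2 + t*exp(2*t) + exp(2*t)]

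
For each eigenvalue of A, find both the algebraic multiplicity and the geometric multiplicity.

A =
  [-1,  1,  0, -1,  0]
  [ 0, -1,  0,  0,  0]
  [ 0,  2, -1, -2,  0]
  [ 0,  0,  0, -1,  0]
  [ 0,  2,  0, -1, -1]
λ = -1: alg = 5, geom = 3

Step 1 — factor the characteristic polynomial to read off the algebraic multiplicities:
  χ_A(x) = (x + 1)^5

Step 2 — compute geometric multiplicities via the rank-nullity identity g(λ) = n − rank(A − λI):
  rank(A − (-1)·I) = 2, so dim ker(A − (-1)·I) = n − 2 = 3

Summary:
  λ = -1: algebraic multiplicity = 5, geometric multiplicity = 3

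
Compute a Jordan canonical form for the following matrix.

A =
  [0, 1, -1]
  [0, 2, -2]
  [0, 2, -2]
J_2(0) ⊕ J_1(0)

The characteristic polynomial is
  det(x·I − A) = x^3

Eigenvalues and multiplicities (the geometric multiplicity of λ is n − rank(A − λI), which equals the number of Jordan blocks for λ):
  λ = 0: algebraic multiplicity = 3, geometric multiplicity = 2

Determining the block sizes for each eigenvalue:
  λ = 0: 2 blocks summing to 3 forces exactly one block of size 2 and the rest size 1 → block sizes [2, 1]

Assembling the blocks gives a Jordan form
J =
  [0, 1, 0]
  [0, 0, 0]
  [0, 0, 0]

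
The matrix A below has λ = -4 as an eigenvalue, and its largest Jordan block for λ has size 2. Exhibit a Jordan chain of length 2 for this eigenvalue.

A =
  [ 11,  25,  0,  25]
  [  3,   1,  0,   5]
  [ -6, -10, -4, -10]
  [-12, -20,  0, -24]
A Jordan chain for λ = -4 of length 2:
v_1 = (15, 3, -6, -12)ᵀ
v_2 = (1, 0, 0, 0)ᵀ

Let N = A − (-4)·I. We want v_2 with N^2 v_2 = 0 but N^1 v_2 ≠ 0; then v_{j-1} := N · v_j for j = 2, …, 2.

Pick v_2 = (1, 0, 0, 0)ᵀ.
Then v_1 = N · v_2 = (15, 3, -6, -12)ᵀ.

Sanity check: (A − (-4)·I) v_1 = (0, 0, 0, 0)ᵀ = 0. ✓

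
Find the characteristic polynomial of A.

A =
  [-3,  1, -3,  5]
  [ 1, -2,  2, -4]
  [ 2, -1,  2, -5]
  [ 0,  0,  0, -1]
x^4 + 4*x^3 + 6*x^2 + 4*x + 1

Expanding det(x·I − A) (e.g. by cofactor expansion or by noting that A is similar to its Jordan form J, which has the same characteristic polynomial as A) gives
  χ_A(x) = x^4 + 4*x^3 + 6*x^2 + 4*x + 1
which factors as (x + 1)^4. The eigenvalues (with algebraic multiplicities) are λ = -1 with multiplicity 4.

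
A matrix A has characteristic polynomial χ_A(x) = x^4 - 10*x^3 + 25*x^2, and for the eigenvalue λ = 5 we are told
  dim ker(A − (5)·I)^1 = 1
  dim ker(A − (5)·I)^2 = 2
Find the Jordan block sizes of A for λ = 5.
Block sizes for λ = 5: [2]

From the dimensions of kernels of powers, the number of Jordan blocks of size at least j is d_j − d_{j−1} where d_j = dim ker(N^j) (with d_0 = 0). Computing the differences gives [1, 1].
The number of blocks of size exactly k is (#blocks of size ≥ k) − (#blocks of size ≥ k + 1), so the partition is: 1 block(s) of size 2.
In nonincreasing order the block sizes are [2].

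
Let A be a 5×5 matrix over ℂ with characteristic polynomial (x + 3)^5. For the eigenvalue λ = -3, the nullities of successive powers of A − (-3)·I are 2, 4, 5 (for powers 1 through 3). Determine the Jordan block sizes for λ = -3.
Block sizes for λ = -3: [3, 2]

From the dimensions of kernels of powers, the number of Jordan blocks of size at least j is d_j − d_{j−1} where d_j = dim ker(N^j) (with d_0 = 0). Computing the differences gives [2, 2, 1].
The number of blocks of size exactly k is (#blocks of size ≥ k) − (#blocks of size ≥ k + 1), so the partition is: 1 block(s) of size 2, 1 block(s) of size 3.
In nonincreasing order the block sizes are [3, 2].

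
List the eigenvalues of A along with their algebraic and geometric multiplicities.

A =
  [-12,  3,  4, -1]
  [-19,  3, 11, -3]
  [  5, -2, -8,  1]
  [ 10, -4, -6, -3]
λ = -5: alg = 4, geom = 2

Step 1 — factor the characteristic polynomial to read off the algebraic multiplicities:
  χ_A(x) = (x + 5)^4

Step 2 — compute geometric multiplicities via the rank-nullity identity g(λ) = n − rank(A − λI):
  rank(A − (-5)·I) = 2, so dim ker(A − (-5)·I) = n − 2 = 2

Summary:
  λ = -5: algebraic multiplicity = 4, geometric multiplicity = 2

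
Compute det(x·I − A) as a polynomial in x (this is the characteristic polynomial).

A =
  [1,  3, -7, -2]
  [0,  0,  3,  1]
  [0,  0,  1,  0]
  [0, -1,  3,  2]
x^4 - 4*x^3 + 6*x^2 - 4*x + 1

Expanding det(x·I − A) (e.g. by cofactor expansion or by noting that A is similar to its Jordan form J, which has the same characteristic polynomial as A) gives
  χ_A(x) = x^4 - 4*x^3 + 6*x^2 - 4*x + 1
which factors as (x - 1)^4. The eigenvalues (with algebraic multiplicities) are λ = 1 with multiplicity 4.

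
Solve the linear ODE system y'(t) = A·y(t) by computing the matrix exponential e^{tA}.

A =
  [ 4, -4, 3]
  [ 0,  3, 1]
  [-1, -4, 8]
e^{tA} =
  [-t^2*exp(5*t) - t*exp(5*t) + exp(5*t), -4*t*exp(5*t), t^2*exp(5*t) + 3*t*exp(5*t)]
  [-t^2*exp(5*t)/2, -2*t*exp(5*t) + exp(5*t), t^2*exp(5*t)/2 + t*exp(5*t)]
  [-t^2*exp(5*t) - t*exp(5*t), -4*t*exp(5*t), t^2*exp(5*t) + 3*t*exp(5*t) + exp(5*t)]

Strategy: write A = P · J · P⁻¹ where J is a Jordan canonical form, so e^{tA} = P · e^{tJ} · P⁻¹, and e^{tJ} can be computed block-by-block.

A has Jordan form
J =
  [5, 1, 0]
  [0, 5, 1]
  [0, 0, 5]
(up to reordering of blocks).

Per-block formulas:
  For a 3×3 Jordan block J_3(5): exp(t · J_3(5)) = e^(5t)·(I + t·N + (t^2/2)·N^2), where N is the 3×3 nilpotent shift.

After assembling e^{tJ} and conjugating by P, we get:

e^{tA} =
  [-t^2*exp(5*t) - t*exp(5*t) + exp(5*t), -4*t*exp(5*t), t^2*exp(5*t) + 3*t*exp(5*t)]
  [-t^2*exp(5*t)/2, -2*t*exp(5*t) + exp(5*t), t^2*exp(5*t)/2 + t*exp(5*t)]
  [-t^2*exp(5*t) - t*exp(5*t), -4*t*exp(5*t), t^2*exp(5*t) + 3*t*exp(5*t) + exp(5*t)]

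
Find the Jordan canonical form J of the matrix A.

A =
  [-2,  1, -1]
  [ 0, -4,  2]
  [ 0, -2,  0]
J_2(-2) ⊕ J_1(-2)

The characteristic polynomial is
  det(x·I − A) = x^3 + 6*x^2 + 12*x + 8 = (x + 2)^3

Eigenvalues and multiplicities (the geometric multiplicity of λ is n − rank(A − λI), which equals the number of Jordan blocks for λ):
  λ = -2: algebraic multiplicity = 3, geometric multiplicity = 2

Determining the block sizes for each eigenvalue:
  λ = -2: 2 blocks summing to 3 forces exactly one block of size 2 and the rest size 1 → block sizes [2, 1]

Assembling the blocks gives a Jordan form
J =
  [-2,  1,  0]
  [ 0, -2,  0]
  [ 0,  0, -2]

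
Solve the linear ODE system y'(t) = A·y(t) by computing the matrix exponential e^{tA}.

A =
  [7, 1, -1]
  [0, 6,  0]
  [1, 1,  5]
e^{tA} =
  [t*exp(6*t) + exp(6*t), t*exp(6*t), -t*exp(6*t)]
  [0, exp(6*t), 0]
  [t*exp(6*t), t*exp(6*t), -t*exp(6*t) + exp(6*t)]

Strategy: write A = P · J · P⁻¹ where J is a Jordan canonical form, so e^{tA} = P · e^{tJ} · P⁻¹, and e^{tJ} can be computed block-by-block.

A has Jordan form
J =
  [6, 1, 0]
  [0, 6, 0]
  [0, 0, 6]
(up to reordering of blocks).

Per-block formulas:
  For a 2×2 Jordan block J_2(6): exp(t · J_2(6)) = e^(6t)·(I + t·N), where N is the 2×2 nilpotent shift.
  For a 1×1 block at λ = 6: exp(t · [6]) = [e^(6t)].

After assembling e^{tJ} and conjugating by P, we get:

e^{tA} =
  [t*exp(6*t) + exp(6*t), t*exp(6*t), -t*exp(6*t)]
  [0, exp(6*t), 0]
  [t*exp(6*t), t*exp(6*t), -t*exp(6*t) + exp(6*t)]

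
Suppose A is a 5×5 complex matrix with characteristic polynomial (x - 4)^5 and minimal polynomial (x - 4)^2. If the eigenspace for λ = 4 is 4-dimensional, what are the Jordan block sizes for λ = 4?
Block sizes for λ = 4: [2, 1, 1, 1]

Step 1 — from the characteristic polynomial, algebraic multiplicity of λ = 4 is 5. From dim ker(A − (4)·I) = 4, there are exactly 4 Jordan blocks for λ = 4.
Step 2 — from the minimal polynomial, the factor (x − 4)^2 tells us the largest block for λ = 4 has size 2.
Step 3 — with total size 5, 4 blocks, and largest block 2, the block sizes (in nonincreasing order) are [2, 1, 1, 1].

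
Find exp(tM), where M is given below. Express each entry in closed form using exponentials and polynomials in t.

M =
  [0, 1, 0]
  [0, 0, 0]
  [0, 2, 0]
e^{tM} =
  [1, t, 0]
  [0, 1, 0]
  [0, 2*t, 1]

Strategy: write M = P · J · P⁻¹ where J is a Jordan canonical form, so e^{tM} = P · e^{tJ} · P⁻¹, and e^{tJ} can be computed block-by-block.

M has Jordan form
J =
  [0, 1, 0]
  [0, 0, 0]
  [0, 0, 0]
(up to reordering of blocks).

Per-block formulas:
  For a 2×2 Jordan block J_2(0): exp(t · J_2(0)) = e^(0t)·(I + t·N), where N is the 2×2 nilpotent shift.
  For a 1×1 block at λ = 0: exp(t · [0]) = [e^(0t)].

After assembling e^{tJ} and conjugating by P, we get:

e^{tM} =
  [1, t, 0]
  [0, 1, 0]
  [0, 2*t, 1]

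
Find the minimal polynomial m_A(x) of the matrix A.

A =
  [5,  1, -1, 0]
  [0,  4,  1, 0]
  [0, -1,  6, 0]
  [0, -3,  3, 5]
x^2 - 10*x + 25

The characteristic polynomial is χ_A(x) = (x - 5)^4, so the eigenvalues are known. The minimal polynomial is
  m_A(x) = Π_λ (x − λ)^{k_λ}
where k_λ is the size of the *largest* Jordan block for λ (equivalently, the smallest k with (A − λI)^k v = 0 for every generalised eigenvector v of λ).

  λ = 5: largest Jordan block has size 2, contributing (x − 5)^2

So m_A(x) = (x - 5)^2 = x^2 - 10*x + 25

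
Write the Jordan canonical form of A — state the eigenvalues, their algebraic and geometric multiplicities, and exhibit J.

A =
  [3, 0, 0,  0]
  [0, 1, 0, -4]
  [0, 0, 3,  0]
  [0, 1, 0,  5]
J_2(3) ⊕ J_1(3) ⊕ J_1(3)

The characteristic polynomial is
  det(x·I − A) = x^4 - 12*x^3 + 54*x^2 - 108*x + 81 = (x - 3)^4

Eigenvalues and multiplicities (the geometric multiplicity of λ is n − rank(A − λI), which equals the number of Jordan blocks for λ):
  λ = 3: algebraic multiplicity = 4, geometric multiplicity = 3

Determining the block sizes for each eigenvalue:
  λ = 3: 3 blocks summing to 4 forces exactly one block of size 2 and the rest size 1 → block sizes [2, 1, 1]

Assembling the blocks gives a Jordan form
J =
  [3, 1, 0, 0]
  [0, 3, 0, 0]
  [0, 0, 3, 0]
  [0, 0, 0, 3]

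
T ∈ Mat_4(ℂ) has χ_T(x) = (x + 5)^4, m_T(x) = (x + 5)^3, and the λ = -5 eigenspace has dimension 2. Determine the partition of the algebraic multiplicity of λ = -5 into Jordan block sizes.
Block sizes for λ = -5: [3, 1]

Step 1 — from the characteristic polynomial, algebraic multiplicity of λ = -5 is 4. From dim ker(T − (-5)·I) = 2, there are exactly 2 Jordan blocks for λ = -5.
Step 2 — from the minimal polynomial, the factor (x + 5)^3 tells us the largest block for λ = -5 has size 3.
Step 3 — with total size 4, 2 blocks, and largest block 3, the block sizes (in nonincreasing order) are [3, 1].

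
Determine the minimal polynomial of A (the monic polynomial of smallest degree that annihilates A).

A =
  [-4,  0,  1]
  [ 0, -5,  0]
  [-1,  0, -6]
x^2 + 10*x + 25

The characteristic polynomial is χ_A(x) = (x + 5)^3, so the eigenvalues are known. The minimal polynomial is
  m_A(x) = Π_λ (x − λ)^{k_λ}
where k_λ is the size of the *largest* Jordan block for λ (equivalently, the smallest k with (A − λI)^k v = 0 for every generalised eigenvector v of λ).

  λ = -5: largest Jordan block has size 2, contributing (x + 5)^2

So m_A(x) = (x + 5)^2 = x^2 + 10*x + 25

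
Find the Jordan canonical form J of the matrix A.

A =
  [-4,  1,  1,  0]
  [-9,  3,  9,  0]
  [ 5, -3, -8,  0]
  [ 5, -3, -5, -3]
J_3(-3) ⊕ J_1(-3)

The characteristic polynomial is
  det(x·I − A) = x^4 + 12*x^3 + 54*x^2 + 108*x + 81 = (x + 3)^4

Eigenvalues and multiplicities (the geometric multiplicity of λ is n − rank(A − λI), which equals the number of Jordan blocks for λ):
  λ = -3: algebraic multiplicity = 4, geometric multiplicity = 2

Determining the block sizes for each eigenvalue:
  λ = -3: with am = 4 and gm = 2, the partition is not yet determined (e.g. several partitions of 4 into 2 parts exist). Let N = A − (-3)·I. Computing rank(N^1) = 2, rank(N^2) = 1, rank(N^3) = 0; the number of blocks of size ≥ j is rank(N^{j−1}) − rank(N^j), giving [2, 1, 1]. So we have 1 block(s) of size 3, 1 block(s) of size 1 → block sizes [3, 1]

Assembling the blocks gives a Jordan form
J =
  [-3,  1,  0,  0]
  [ 0, -3,  1,  0]
  [ 0,  0, -3,  0]
  [ 0,  0,  0, -3]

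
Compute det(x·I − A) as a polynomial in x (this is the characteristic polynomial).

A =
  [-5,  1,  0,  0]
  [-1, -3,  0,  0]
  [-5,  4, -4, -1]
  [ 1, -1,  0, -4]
x^4 + 16*x^3 + 96*x^2 + 256*x + 256

Expanding det(x·I − A) (e.g. by cofactor expansion or by noting that A is similar to its Jordan form J, which has the same characteristic polynomial as A) gives
  χ_A(x) = x^4 + 16*x^3 + 96*x^2 + 256*x + 256
which factors as (x + 4)^4. The eigenvalues (with algebraic multiplicities) are λ = -4 with multiplicity 4.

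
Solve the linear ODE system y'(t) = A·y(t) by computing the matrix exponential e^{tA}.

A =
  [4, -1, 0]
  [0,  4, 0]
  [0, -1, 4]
e^{tA} =
  [exp(4*t), -t*exp(4*t), 0]
  [0, exp(4*t), 0]
  [0, -t*exp(4*t), exp(4*t)]

Strategy: write A = P · J · P⁻¹ where J is a Jordan canonical form, so e^{tA} = P · e^{tJ} · P⁻¹, and e^{tJ} can be computed block-by-block.

A has Jordan form
J =
  [4, 1, 0]
  [0, 4, 0]
  [0, 0, 4]
(up to reordering of blocks).

Per-block formulas:
  For a 1×1 block at λ = 4: exp(t · [4]) = [e^(4t)].
  For a 2×2 Jordan block J_2(4): exp(t · J_2(4)) = e^(4t)·(I + t·N), where N is the 2×2 nilpotent shift.

After assembling e^{tJ} and conjugating by P, we get:

e^{tA} =
  [exp(4*t), -t*exp(4*t), 0]
  [0, exp(4*t), 0]
  [0, -t*exp(4*t), exp(4*t)]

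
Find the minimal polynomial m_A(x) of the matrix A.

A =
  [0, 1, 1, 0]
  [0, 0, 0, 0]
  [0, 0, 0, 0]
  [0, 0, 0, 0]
x^2

The characteristic polynomial is χ_A(x) = x^4, so the eigenvalues are known. The minimal polynomial is
  m_A(x) = Π_λ (x − λ)^{k_λ}
where k_λ is the size of the *largest* Jordan block for λ (equivalently, the smallest k with (A − λI)^k v = 0 for every generalised eigenvector v of λ).

  λ = 0: largest Jordan block has size 2, contributing (x − 0)^2

So m_A(x) = x^2 = x^2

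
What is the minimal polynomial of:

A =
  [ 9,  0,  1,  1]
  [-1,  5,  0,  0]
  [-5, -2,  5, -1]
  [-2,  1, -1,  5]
x^3 - 18*x^2 + 108*x - 216

The characteristic polynomial is χ_A(x) = (x - 6)^4, so the eigenvalues are known. The minimal polynomial is
  m_A(x) = Π_λ (x − λ)^{k_λ}
where k_λ is the size of the *largest* Jordan block for λ (equivalently, the smallest k with (A − λI)^k v = 0 for every generalised eigenvector v of λ).

  λ = 6: largest Jordan block has size 3, contributing (x − 6)^3

So m_A(x) = (x - 6)^3 = x^3 - 18*x^2 + 108*x - 216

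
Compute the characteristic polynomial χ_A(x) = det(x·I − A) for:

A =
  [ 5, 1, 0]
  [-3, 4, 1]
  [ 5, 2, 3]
x^3 - 12*x^2 + 48*x - 64

Expanding det(x·I − A) (e.g. by cofactor expansion or by noting that A is similar to its Jordan form J, which has the same characteristic polynomial as A) gives
  χ_A(x) = x^3 - 12*x^2 + 48*x - 64
which factors as (x - 4)^3. The eigenvalues (with algebraic multiplicities) are λ = 4 with multiplicity 3.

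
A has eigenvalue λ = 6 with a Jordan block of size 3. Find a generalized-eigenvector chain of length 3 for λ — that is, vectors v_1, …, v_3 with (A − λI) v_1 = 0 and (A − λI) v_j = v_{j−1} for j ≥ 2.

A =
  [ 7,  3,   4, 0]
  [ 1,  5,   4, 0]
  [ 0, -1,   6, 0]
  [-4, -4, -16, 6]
A Jordan chain for λ = 6 of length 3:
v_1 = (4, 0, -1, -8)ᵀ
v_2 = (1, 1, 0, -4)ᵀ
v_3 = (1, 0, 0, 0)ᵀ

Let N = A − (6)·I. We want v_3 with N^3 v_3 = 0 but N^2 v_3 ≠ 0; then v_{j-1} := N · v_j for j = 3, …, 2.

Pick v_3 = (1, 0, 0, 0)ᵀ.
Then v_2 = N · v_3 = (1, 1, 0, -4)ᵀ.
Then v_1 = N · v_2 = (4, 0, -1, -8)ᵀ.

Sanity check: (A − (6)·I) v_1 = (0, 0, 0, 0)ᵀ = 0. ✓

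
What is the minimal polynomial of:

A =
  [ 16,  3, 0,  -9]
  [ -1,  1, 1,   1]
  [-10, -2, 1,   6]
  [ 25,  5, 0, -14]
x^3 - 3*x^2 + 3*x - 1

The characteristic polynomial is χ_A(x) = (x - 1)^4, so the eigenvalues are known. The minimal polynomial is
  m_A(x) = Π_λ (x − λ)^{k_λ}
where k_λ is the size of the *largest* Jordan block for λ (equivalently, the smallest k with (A − λI)^k v = 0 for every generalised eigenvector v of λ).

  λ = 1: largest Jordan block has size 3, contributing (x − 1)^3

So m_A(x) = (x - 1)^3 = x^3 - 3*x^2 + 3*x - 1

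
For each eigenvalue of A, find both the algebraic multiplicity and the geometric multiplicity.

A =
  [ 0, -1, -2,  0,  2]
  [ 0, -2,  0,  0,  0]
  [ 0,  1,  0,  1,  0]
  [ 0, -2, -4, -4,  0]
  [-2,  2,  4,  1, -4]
λ = -2: alg = 5, geom = 3

Step 1 — factor the characteristic polynomial to read off the algebraic multiplicities:
  χ_A(x) = (x + 2)^5

Step 2 — compute geometric multiplicities via the rank-nullity identity g(λ) = n − rank(A − λI):
  rank(A − (-2)·I) = 2, so dim ker(A − (-2)·I) = n − 2 = 3

Summary:
  λ = -2: algebraic multiplicity = 5, geometric multiplicity = 3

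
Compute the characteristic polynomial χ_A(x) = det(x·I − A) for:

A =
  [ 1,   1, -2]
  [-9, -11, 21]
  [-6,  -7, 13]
x^3 - 3*x^2 + 3*x - 1

Expanding det(x·I − A) (e.g. by cofactor expansion or by noting that A is similar to its Jordan form J, which has the same characteristic polynomial as A) gives
  χ_A(x) = x^3 - 3*x^2 + 3*x - 1
which factors as (x - 1)^3. The eigenvalues (with algebraic multiplicities) are λ = 1 with multiplicity 3.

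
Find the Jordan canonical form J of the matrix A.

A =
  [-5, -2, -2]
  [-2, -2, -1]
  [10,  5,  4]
J_2(-1) ⊕ J_1(-1)

The characteristic polynomial is
  det(x·I − A) = x^3 + 3*x^2 + 3*x + 1 = (x + 1)^3

Eigenvalues and multiplicities (the geometric multiplicity of λ is n − rank(A − λI), which equals the number of Jordan blocks for λ):
  λ = -1: algebraic multiplicity = 3, geometric multiplicity = 2

Determining the block sizes for each eigenvalue:
  λ = -1: 2 blocks summing to 3 forces exactly one block of size 2 and the rest size 1 → block sizes [2, 1]

Assembling the blocks gives a Jordan form
J =
  [-1,  1,  0]
  [ 0, -1,  0]
  [ 0,  0, -1]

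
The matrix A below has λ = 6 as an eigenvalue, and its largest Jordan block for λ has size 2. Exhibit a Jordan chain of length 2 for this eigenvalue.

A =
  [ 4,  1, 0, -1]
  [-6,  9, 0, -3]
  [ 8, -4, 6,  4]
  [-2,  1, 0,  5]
A Jordan chain for λ = 6 of length 2:
v_1 = (-2, -6, 8, -2)ᵀ
v_2 = (1, 0, 0, 0)ᵀ

Let N = A − (6)·I. We want v_2 with N^2 v_2 = 0 but N^1 v_2 ≠ 0; then v_{j-1} := N · v_j for j = 2, …, 2.

Pick v_2 = (1, 0, 0, 0)ᵀ.
Then v_1 = N · v_2 = (-2, -6, 8, -2)ᵀ.

Sanity check: (A − (6)·I) v_1 = (0, 0, 0, 0)ᵀ = 0. ✓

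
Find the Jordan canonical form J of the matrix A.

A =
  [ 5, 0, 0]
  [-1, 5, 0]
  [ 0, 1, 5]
J_3(5)

The characteristic polynomial is
  det(x·I − A) = x^3 - 15*x^2 + 75*x - 125 = (x - 5)^3

Eigenvalues and multiplicities (the geometric multiplicity of λ is n − rank(A − λI), which equals the number of Jordan blocks for λ):
  λ = 5: algebraic multiplicity = 3, geometric multiplicity = 1

Determining the block sizes for each eigenvalue:
  λ = 5: one block (gm = 1), so the single block has size am = 3 → block sizes [3]

Assembling the blocks gives a Jordan form
J =
  [5, 1, 0]
  [0, 5, 1]
  [0, 0, 5]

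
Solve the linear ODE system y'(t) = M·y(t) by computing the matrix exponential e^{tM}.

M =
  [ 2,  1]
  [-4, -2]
e^{tM} =
  [2*t + 1, t]
  [-4*t, 1 - 2*t]

Strategy: write M = P · J · P⁻¹ where J is a Jordan canonical form, so e^{tM} = P · e^{tJ} · P⁻¹, and e^{tJ} can be computed block-by-block.

M has Jordan form
J =
  [0, 1]
  [0, 0]
(up to reordering of blocks).

Per-block formulas:
  For a 2×2 Jordan block J_2(0): exp(t · J_2(0)) = e^(0t)·(I + t·N), where N is the 2×2 nilpotent shift.

After assembling e^{tJ} and conjugating by P, we get:

e^{tM} =
  [2*t + 1, t]
  [-4*t, 1 - 2*t]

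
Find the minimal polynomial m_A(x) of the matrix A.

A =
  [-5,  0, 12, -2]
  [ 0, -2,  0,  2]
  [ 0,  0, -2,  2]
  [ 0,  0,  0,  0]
x^3 + 7*x^2 + 10*x

The characteristic polynomial is χ_A(x) = x*(x + 2)^2*(x + 5), so the eigenvalues are known. The minimal polynomial is
  m_A(x) = Π_λ (x − λ)^{k_λ}
where k_λ is the size of the *largest* Jordan block for λ (equivalently, the smallest k with (A − λI)^k v = 0 for every generalised eigenvector v of λ).

  λ = -5: largest Jordan block has size 1, contributing (x + 5)
  λ = -2: largest Jordan block has size 1, contributing (x + 2)
  λ = 0: largest Jordan block has size 1, contributing (x − 0)

So m_A(x) = x*(x + 2)*(x + 5) = x^3 + 7*x^2 + 10*x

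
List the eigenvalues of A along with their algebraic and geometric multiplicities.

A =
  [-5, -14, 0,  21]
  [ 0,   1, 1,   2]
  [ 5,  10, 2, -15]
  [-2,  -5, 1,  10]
λ = 2: alg = 4, geom = 2

Step 1 — factor the characteristic polynomial to read off the algebraic multiplicities:
  χ_A(x) = (x - 2)^4

Step 2 — compute geometric multiplicities via the rank-nullity identity g(λ) = n − rank(A − λI):
  rank(A − (2)·I) = 2, so dim ker(A − (2)·I) = n − 2 = 2

Summary:
  λ = 2: algebraic multiplicity = 4, geometric multiplicity = 2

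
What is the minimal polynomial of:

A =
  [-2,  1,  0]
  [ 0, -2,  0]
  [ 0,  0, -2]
x^2 + 4*x + 4

The characteristic polynomial is χ_A(x) = (x + 2)^3, so the eigenvalues are known. The minimal polynomial is
  m_A(x) = Π_λ (x − λ)^{k_λ}
where k_λ is the size of the *largest* Jordan block for λ (equivalently, the smallest k with (A − λI)^k v = 0 for every generalised eigenvector v of λ).

  λ = -2: largest Jordan block has size 2, contributing (x + 2)^2

So m_A(x) = (x + 2)^2 = x^2 + 4*x + 4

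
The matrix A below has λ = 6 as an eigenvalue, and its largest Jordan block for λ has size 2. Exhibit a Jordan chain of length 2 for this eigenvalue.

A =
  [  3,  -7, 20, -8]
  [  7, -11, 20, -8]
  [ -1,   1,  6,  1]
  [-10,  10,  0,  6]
A Jordan chain for λ = 6 of length 2:
v_1 = (-2, -2, -1, 0)ᵀ
v_2 = (1, 1, 0, -1)ᵀ

Let N = A − (6)·I. We want v_2 with N^2 v_2 = 0 but N^1 v_2 ≠ 0; then v_{j-1} := N · v_j for j = 2, …, 2.

Pick v_2 = (1, 1, 0, -1)ᵀ.
Then v_1 = N · v_2 = (-2, -2, -1, 0)ᵀ.

Sanity check: (A − (6)·I) v_1 = (0, 0, 0, 0)ᵀ = 0. ✓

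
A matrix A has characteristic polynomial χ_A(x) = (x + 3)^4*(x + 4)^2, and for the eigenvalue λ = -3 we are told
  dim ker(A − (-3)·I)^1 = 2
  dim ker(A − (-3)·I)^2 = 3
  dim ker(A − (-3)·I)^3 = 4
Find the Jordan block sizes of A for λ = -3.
Block sizes for λ = -3: [3, 1]

From the dimensions of kernels of powers, the number of Jordan blocks of size at least j is d_j − d_{j−1} where d_j = dim ker(N^j) (with d_0 = 0). Computing the differences gives [2, 1, 1].
The number of blocks of size exactly k is (#blocks of size ≥ k) − (#blocks of size ≥ k + 1), so the partition is: 1 block(s) of size 1, 1 block(s) of size 3.
In nonincreasing order the block sizes are [3, 1].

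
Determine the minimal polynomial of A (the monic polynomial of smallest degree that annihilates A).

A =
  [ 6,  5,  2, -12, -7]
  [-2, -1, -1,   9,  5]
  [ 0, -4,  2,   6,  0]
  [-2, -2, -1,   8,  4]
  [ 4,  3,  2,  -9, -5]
x^3 - 6*x^2 + 12*x - 8

The characteristic polynomial is χ_A(x) = (x - 2)^5, so the eigenvalues are known. The minimal polynomial is
  m_A(x) = Π_λ (x − λ)^{k_λ}
where k_λ is the size of the *largest* Jordan block for λ (equivalently, the smallest k with (A − λI)^k v = 0 for every generalised eigenvector v of λ).

  λ = 2: largest Jordan block has size 3, contributing (x − 2)^3

So m_A(x) = (x - 2)^3 = x^3 - 6*x^2 + 12*x - 8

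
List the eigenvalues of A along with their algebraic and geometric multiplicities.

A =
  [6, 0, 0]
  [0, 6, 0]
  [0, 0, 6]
λ = 6: alg = 3, geom = 3

Step 1 — factor the characteristic polynomial to read off the algebraic multiplicities:
  χ_A(x) = (x - 6)^3

Step 2 — compute geometric multiplicities via the rank-nullity identity g(λ) = n − rank(A − λI):
  rank(A − (6)·I) = 0, so dim ker(A − (6)·I) = n − 0 = 3

Summary:
  λ = 6: algebraic multiplicity = 3, geometric multiplicity = 3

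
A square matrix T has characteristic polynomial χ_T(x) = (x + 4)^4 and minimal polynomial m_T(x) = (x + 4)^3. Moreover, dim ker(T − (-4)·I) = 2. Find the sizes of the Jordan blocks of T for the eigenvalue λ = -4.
Block sizes for λ = -4: [3, 1]

Step 1 — from the characteristic polynomial, algebraic multiplicity of λ = -4 is 4. From dim ker(T − (-4)·I) = 2, there are exactly 2 Jordan blocks for λ = -4.
Step 2 — from the minimal polynomial, the factor (x + 4)^3 tells us the largest block for λ = -4 has size 3.
Step 3 — with total size 4, 2 blocks, and largest block 3, the block sizes (in nonincreasing order) are [3, 1].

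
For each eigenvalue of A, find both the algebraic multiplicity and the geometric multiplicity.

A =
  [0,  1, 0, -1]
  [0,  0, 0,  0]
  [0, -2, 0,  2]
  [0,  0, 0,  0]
λ = 0: alg = 4, geom = 3

Step 1 — factor the characteristic polynomial to read off the algebraic multiplicities:
  χ_A(x) = x^4

Step 2 — compute geometric multiplicities via the rank-nullity identity g(λ) = n − rank(A − λI):
  rank(A − (0)·I) = 1, so dim ker(A − (0)·I) = n − 1 = 3

Summary:
  λ = 0: algebraic multiplicity = 4, geometric multiplicity = 3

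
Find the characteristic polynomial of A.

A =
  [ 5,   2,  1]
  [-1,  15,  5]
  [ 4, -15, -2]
x^3 - 18*x^2 + 108*x - 216

Expanding det(x·I − A) (e.g. by cofactor expansion or by noting that A is similar to its Jordan form J, which has the same characteristic polynomial as A) gives
  χ_A(x) = x^3 - 18*x^2 + 108*x - 216
which factors as (x - 6)^3. The eigenvalues (with algebraic multiplicities) are λ = 6 with multiplicity 3.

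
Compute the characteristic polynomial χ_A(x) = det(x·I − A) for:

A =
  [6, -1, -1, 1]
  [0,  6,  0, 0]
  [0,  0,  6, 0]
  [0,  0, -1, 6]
x^4 - 24*x^3 + 216*x^2 - 864*x + 1296

Expanding det(x·I − A) (e.g. by cofactor expansion or by noting that A is similar to its Jordan form J, which has the same characteristic polynomial as A) gives
  χ_A(x) = x^4 - 24*x^3 + 216*x^2 - 864*x + 1296
which factors as (x - 6)^4. The eigenvalues (with algebraic multiplicities) are λ = 6 with multiplicity 4.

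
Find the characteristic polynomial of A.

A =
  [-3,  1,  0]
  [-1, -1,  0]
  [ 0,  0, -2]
x^3 + 6*x^2 + 12*x + 8

Expanding det(x·I − A) (e.g. by cofactor expansion or by noting that A is similar to its Jordan form J, which has the same characteristic polynomial as A) gives
  χ_A(x) = x^3 + 6*x^2 + 12*x + 8
which factors as (x + 2)^3. The eigenvalues (with algebraic multiplicities) are λ = -2 with multiplicity 3.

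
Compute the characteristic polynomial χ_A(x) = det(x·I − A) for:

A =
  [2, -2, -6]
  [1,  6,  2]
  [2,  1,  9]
x^3 - 17*x^2 + 96*x - 180

Expanding det(x·I − A) (e.g. by cofactor expansion or by noting that A is similar to its Jordan form J, which has the same characteristic polynomial as A) gives
  χ_A(x) = x^3 - 17*x^2 + 96*x - 180
which factors as (x - 6)^2*(x - 5). The eigenvalues (with algebraic multiplicities) are λ = 5 with multiplicity 1, λ = 6 with multiplicity 2.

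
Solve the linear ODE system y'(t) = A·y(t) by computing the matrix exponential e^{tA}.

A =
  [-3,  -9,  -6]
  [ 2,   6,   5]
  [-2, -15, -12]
e^{tA} =
  [-3*t^2*exp(-3*t) + exp(-3*t), 9*t^2*exp(-3*t)/2 - 9*t*exp(-3*t), 9*t^2*exp(-3*t)/2 - 6*t*exp(-3*t)]
  [4*t^2*exp(-3*t) + 2*t*exp(-3*t), -6*t^2*exp(-3*t) + 9*t*exp(-3*t) + exp(-3*t), -6*t^2*exp(-3*t) + 5*t*exp(-3*t)]
  [-6*t^2*exp(-3*t) - 2*t*exp(-3*t), 9*t^2*exp(-3*t) - 15*t*exp(-3*t), 9*t^2*exp(-3*t) - 9*t*exp(-3*t) + exp(-3*t)]

Strategy: write A = P · J · P⁻¹ where J is a Jordan canonical form, so e^{tA} = P · e^{tJ} · P⁻¹, and e^{tJ} can be computed block-by-block.

A has Jordan form
J =
  [-3,  1,  0]
  [ 0, -3,  1]
  [ 0,  0, -3]
(up to reordering of blocks).

Per-block formulas:
  For a 3×3 Jordan block J_3(-3): exp(t · J_3(-3)) = e^(-3t)·(I + t·N + (t^2/2)·N^2), where N is the 3×3 nilpotent shift.

After assembling e^{tJ} and conjugating by P, we get:

e^{tA} =
  [-3*t^2*exp(-3*t) + exp(-3*t), 9*t^2*exp(-3*t)/2 - 9*t*exp(-3*t), 9*t^2*exp(-3*t)/2 - 6*t*exp(-3*t)]
  [4*t^2*exp(-3*t) + 2*t*exp(-3*t), -6*t^2*exp(-3*t) + 9*t*exp(-3*t) + exp(-3*t), -6*t^2*exp(-3*t) + 5*t*exp(-3*t)]
  [-6*t^2*exp(-3*t) - 2*t*exp(-3*t), 9*t^2*exp(-3*t) - 15*t*exp(-3*t), 9*t^2*exp(-3*t) - 9*t*exp(-3*t) + exp(-3*t)]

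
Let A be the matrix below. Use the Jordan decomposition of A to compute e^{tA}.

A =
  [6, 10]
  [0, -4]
e^{tA} =
  [exp(6*t), exp(6*t) - exp(-4*t)]
  [0, exp(-4*t)]

Strategy: write A = P · J · P⁻¹ where J is a Jordan canonical form, so e^{tA} = P · e^{tJ} · P⁻¹, and e^{tJ} can be computed block-by-block.

A has Jordan form
J =
  [-4, 0]
  [ 0, 6]
(up to reordering of blocks).

Per-block formulas:
  For a 1×1 block at λ = -4: exp(t · [-4]) = [e^(-4t)].
  For a 1×1 block at λ = 6: exp(t · [6]) = [e^(6t)].

After assembling e^{tJ} and conjugating by P, we get:

e^{tA} =
  [exp(6*t), exp(6*t) - exp(-4*t)]
  [0, exp(-4*t)]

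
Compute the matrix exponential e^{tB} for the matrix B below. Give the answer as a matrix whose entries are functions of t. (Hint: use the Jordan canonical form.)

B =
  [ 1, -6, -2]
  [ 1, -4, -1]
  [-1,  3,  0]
e^{tB} =
  [2*t*exp(-t) + exp(-t), -6*t*exp(-t), -2*t*exp(-t)]
  [t*exp(-t), -3*t*exp(-t) + exp(-t), -t*exp(-t)]
  [-t*exp(-t), 3*t*exp(-t), t*exp(-t) + exp(-t)]

Strategy: write B = P · J · P⁻¹ where J is a Jordan canonical form, so e^{tB} = P · e^{tJ} · P⁻¹, and e^{tJ} can be computed block-by-block.

B has Jordan form
J =
  [-1,  1,  0]
  [ 0, -1,  0]
  [ 0,  0, -1]
(up to reordering of blocks).

Per-block formulas:
  For a 1×1 block at λ = -1: exp(t · [-1]) = [e^(-1t)].
  For a 2×2 Jordan block J_2(-1): exp(t · J_2(-1)) = e^(-1t)·(I + t·N), where N is the 2×2 nilpotent shift.

After assembling e^{tJ} and conjugating by P, we get:

e^{tB} =
  [2*t*exp(-t) + exp(-t), -6*t*exp(-t), -2*t*exp(-t)]
  [t*exp(-t), -3*t*exp(-t) + exp(-t), -t*exp(-t)]
  [-t*exp(-t), 3*t*exp(-t), t*exp(-t) + exp(-t)]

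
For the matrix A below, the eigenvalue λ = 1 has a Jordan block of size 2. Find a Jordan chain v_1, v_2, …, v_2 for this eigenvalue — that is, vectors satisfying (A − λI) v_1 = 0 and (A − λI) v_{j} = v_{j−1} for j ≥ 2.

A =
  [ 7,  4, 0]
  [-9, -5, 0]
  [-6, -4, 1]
A Jordan chain for λ = 1 of length 2:
v_1 = (6, -9, -6)ᵀ
v_2 = (1, 0, 0)ᵀ

Let N = A − (1)·I. We want v_2 with N^2 v_2 = 0 but N^1 v_2 ≠ 0; then v_{j-1} := N · v_j for j = 2, …, 2.

Pick v_2 = (1, 0, 0)ᵀ.
Then v_1 = N · v_2 = (6, -9, -6)ᵀ.

Sanity check: (A − (1)·I) v_1 = (0, 0, 0)ᵀ = 0. ✓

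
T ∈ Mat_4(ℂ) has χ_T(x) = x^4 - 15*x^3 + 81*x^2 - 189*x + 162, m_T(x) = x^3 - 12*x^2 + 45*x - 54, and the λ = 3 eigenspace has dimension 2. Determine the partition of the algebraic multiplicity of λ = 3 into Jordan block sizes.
Block sizes for λ = 3: [2, 1]

Step 1 — from the characteristic polynomial, algebraic multiplicity of λ = 3 is 3. From dim ker(T − (3)·I) = 2, there are exactly 2 Jordan blocks for λ = 3.
Step 2 — from the minimal polynomial, the factor (x − 3)^2 tells us the largest block for λ = 3 has size 2.
Step 3 — with total size 3, 2 blocks, and largest block 2, the block sizes (in nonincreasing order) are [2, 1].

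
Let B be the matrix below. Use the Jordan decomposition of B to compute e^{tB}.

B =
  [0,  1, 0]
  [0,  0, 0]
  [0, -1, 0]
e^{tB} =
  [1, t, 0]
  [0, 1, 0]
  [0, -t, 1]

Strategy: write B = P · J · P⁻¹ where J is a Jordan canonical form, so e^{tB} = P · e^{tJ} · P⁻¹, and e^{tJ} can be computed block-by-block.

B has Jordan form
J =
  [0, 1, 0]
  [0, 0, 0]
  [0, 0, 0]
(up to reordering of blocks).

Per-block formulas:
  For a 1×1 block at λ = 0: exp(t · [0]) = [e^(0t)].
  For a 2×2 Jordan block J_2(0): exp(t · J_2(0)) = e^(0t)·(I + t·N), where N is the 2×2 nilpotent shift.

After assembling e^{tJ} and conjugating by P, we get:

e^{tB} =
  [1, t, 0]
  [0, 1, 0]
  [0, -t, 1]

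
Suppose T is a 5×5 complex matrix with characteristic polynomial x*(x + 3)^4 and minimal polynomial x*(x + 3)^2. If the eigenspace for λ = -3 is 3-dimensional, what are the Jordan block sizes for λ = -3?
Block sizes for λ = -3: [2, 1, 1]

Step 1 — from the characteristic polynomial, algebraic multiplicity of λ = -3 is 4. From dim ker(T − (-3)·I) = 3, there are exactly 3 Jordan blocks for λ = -3.
Step 2 — from the minimal polynomial, the factor (x + 3)^2 tells us the largest block for λ = -3 has size 2.
Step 3 — with total size 4, 3 blocks, and largest block 2, the block sizes (in nonincreasing order) are [2, 1, 1].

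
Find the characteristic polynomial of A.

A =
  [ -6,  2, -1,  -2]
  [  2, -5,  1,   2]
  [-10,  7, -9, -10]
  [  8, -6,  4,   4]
x^4 + 16*x^3 + 96*x^2 + 256*x + 256

Expanding det(x·I − A) (e.g. by cofactor expansion or by noting that A is similar to its Jordan form J, which has the same characteristic polynomial as A) gives
  χ_A(x) = x^4 + 16*x^3 + 96*x^2 + 256*x + 256
which factors as (x + 4)^4. The eigenvalues (with algebraic multiplicities) are λ = -4 with multiplicity 4.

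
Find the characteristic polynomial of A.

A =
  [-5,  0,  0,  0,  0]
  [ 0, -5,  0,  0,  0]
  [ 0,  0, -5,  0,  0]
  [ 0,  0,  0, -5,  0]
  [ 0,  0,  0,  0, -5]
x^5 + 25*x^4 + 250*x^3 + 1250*x^2 + 3125*x + 3125

Expanding det(x·I − A) (e.g. by cofactor expansion or by noting that A is similar to its Jordan form J, which has the same characteristic polynomial as A) gives
  χ_A(x) = x^5 + 25*x^4 + 250*x^3 + 1250*x^2 + 3125*x + 3125
which factors as (x + 5)^5. The eigenvalues (with algebraic multiplicities) are λ = -5 with multiplicity 5.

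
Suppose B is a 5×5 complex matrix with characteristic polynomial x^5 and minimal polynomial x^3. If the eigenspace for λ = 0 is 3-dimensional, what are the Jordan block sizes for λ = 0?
Block sizes for λ = 0: [3, 1, 1]

Step 1 — from the characteristic polynomial, algebraic multiplicity of λ = 0 is 5. From dim ker(B − (0)·I) = 3, there are exactly 3 Jordan blocks for λ = 0.
Step 2 — from the minimal polynomial, the factor (x − 0)^3 tells us the largest block for λ = 0 has size 3.
Step 3 — with total size 5, 3 blocks, and largest block 3, the block sizes (in nonincreasing order) are [3, 1, 1].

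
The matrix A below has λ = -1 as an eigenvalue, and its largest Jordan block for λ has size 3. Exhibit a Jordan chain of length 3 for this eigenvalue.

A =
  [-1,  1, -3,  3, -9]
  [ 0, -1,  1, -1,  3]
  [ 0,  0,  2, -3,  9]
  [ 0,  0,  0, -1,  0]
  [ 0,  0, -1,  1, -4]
A Jordan chain for λ = -1 of length 3:
v_1 = (1, 0, 0, 0, 0)ᵀ
v_2 = (-3, 1, 3, 0, -1)ᵀ
v_3 = (0, 0, 1, 0, 0)ᵀ

Let N = A − (-1)·I. We want v_3 with N^3 v_3 = 0 but N^2 v_3 ≠ 0; then v_{j-1} := N · v_j for j = 3, …, 2.

Pick v_3 = (0, 0, 1, 0, 0)ᵀ.
Then v_2 = N · v_3 = (-3, 1, 3, 0, -1)ᵀ.
Then v_1 = N · v_2 = (1, 0, 0, 0, 0)ᵀ.

Sanity check: (A − (-1)·I) v_1 = (0, 0, 0, 0, 0)ᵀ = 0. ✓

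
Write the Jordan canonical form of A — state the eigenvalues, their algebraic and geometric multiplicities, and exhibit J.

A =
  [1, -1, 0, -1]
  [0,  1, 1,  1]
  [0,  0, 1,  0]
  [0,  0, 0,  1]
J_3(1) ⊕ J_1(1)

The characteristic polynomial is
  det(x·I − A) = x^4 - 4*x^3 + 6*x^2 - 4*x + 1 = (x - 1)^4

Eigenvalues and multiplicities (the geometric multiplicity of λ is n − rank(A − λI), which equals the number of Jordan blocks for λ):
  λ = 1: algebraic multiplicity = 4, geometric multiplicity = 2

Determining the block sizes for each eigenvalue:
  λ = 1: with am = 4 and gm = 2, the partition is not yet determined (e.g. several partitions of 4 into 2 parts exist). Let N = A − (1)·I. Computing rank(N^1) = 2, rank(N^2) = 1, rank(N^3) = 0; the number of blocks of size ≥ j is rank(N^{j−1}) − rank(N^j), giving [2, 1, 1]. So we have 1 block(s) of size 3, 1 block(s) of size 1 → block sizes [3, 1]

Assembling the blocks gives a Jordan form
J =
  [1, 1, 0, 0]
  [0, 1, 1, 0]
  [0, 0, 1, 0]
  [0, 0, 0, 1]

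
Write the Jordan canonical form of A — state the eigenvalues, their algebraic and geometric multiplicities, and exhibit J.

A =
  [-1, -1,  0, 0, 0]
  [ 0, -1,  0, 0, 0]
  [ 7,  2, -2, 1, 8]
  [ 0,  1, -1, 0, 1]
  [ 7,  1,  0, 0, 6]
J_2(-1) ⊕ J_2(-1) ⊕ J_1(6)

The characteristic polynomial is
  det(x·I − A) = x^5 - 2*x^4 - 18*x^3 - 32*x^2 - 23*x - 6 = (x - 6)*(x + 1)^4

Eigenvalues and multiplicities (the geometric multiplicity of λ is n − rank(A − λI), which equals the number of Jordan blocks for λ):
  λ = -1: algebraic multiplicity = 4, geometric multiplicity = 2
  λ = 6: algebraic multiplicity = 1, geometric multiplicity = 1

Determining the block sizes for each eigenvalue:
  λ = -1: with am = 4 and gm = 2, the partition is not yet determined (e.g. several partitions of 4 into 2 parts exist). Let N = A − (-1)·I. Computing rank(N^1) = 3, rank(N^2) = 1; the number of blocks of size ≥ j is rank(N^{j−1}) − rank(N^j), giving [2, 2]. So we have 2 block(s) of size 2 → block sizes [2, 2]
  λ = 6: one block (gm = 1), so the single block has size am = 1 → block sizes [1]

Assembling the blocks gives a Jordan form
J =
  [-1,  1,  0,  0, 0]
  [ 0, -1,  0,  0, 0]
  [ 0,  0, -1,  1, 0]
  [ 0,  0,  0, -1, 0]
  [ 0,  0,  0,  0, 6]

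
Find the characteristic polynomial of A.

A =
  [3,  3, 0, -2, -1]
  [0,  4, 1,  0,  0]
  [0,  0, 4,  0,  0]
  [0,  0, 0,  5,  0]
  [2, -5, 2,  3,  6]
x^5 - 22*x^4 + 193*x^3 - 844*x^2 + 1840*x - 1600

Expanding det(x·I − A) (e.g. by cofactor expansion or by noting that A is similar to its Jordan form J, which has the same characteristic polynomial as A) gives
  χ_A(x) = x^5 - 22*x^4 + 193*x^3 - 844*x^2 + 1840*x - 1600
which factors as (x - 5)^2*(x - 4)^3. The eigenvalues (with algebraic multiplicities) are λ = 4 with multiplicity 3, λ = 5 with multiplicity 2.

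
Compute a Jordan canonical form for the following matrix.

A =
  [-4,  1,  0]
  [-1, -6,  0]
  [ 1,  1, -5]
J_2(-5) ⊕ J_1(-5)

The characteristic polynomial is
  det(x·I − A) = x^3 + 15*x^2 + 75*x + 125 = (x + 5)^3

Eigenvalues and multiplicities (the geometric multiplicity of λ is n − rank(A − λI), which equals the number of Jordan blocks for λ):
  λ = -5: algebraic multiplicity = 3, geometric multiplicity = 2

Determining the block sizes for each eigenvalue:
  λ = -5: 2 blocks summing to 3 forces exactly one block of size 2 and the rest size 1 → block sizes [2, 1]

Assembling the blocks gives a Jordan form
J =
  [-5,  1,  0]
  [ 0, -5,  0]
  [ 0,  0, -5]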